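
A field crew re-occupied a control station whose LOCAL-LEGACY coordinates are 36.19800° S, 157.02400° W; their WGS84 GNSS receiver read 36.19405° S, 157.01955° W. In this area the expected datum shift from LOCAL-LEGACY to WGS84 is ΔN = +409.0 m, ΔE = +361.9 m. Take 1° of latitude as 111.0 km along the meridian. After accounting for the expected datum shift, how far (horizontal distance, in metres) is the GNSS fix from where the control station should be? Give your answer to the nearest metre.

47 m

Observed coordinate differences: Δφ = +0.00395°, Δλ = +0.00445°.
Converting to metres (1° lat = 111000 m, cos φ = 0.806981): observed ΔN = 438.5 m, observed ΔE = 398.6 m.
Subtracting the expected shift leaves a residual of 438.5 − (409.0) = 29.5 m north and 398.6 − (361.9) = 36.7 m east.
Residual distance = √(29.5² + 36.7²) = 47.1 m.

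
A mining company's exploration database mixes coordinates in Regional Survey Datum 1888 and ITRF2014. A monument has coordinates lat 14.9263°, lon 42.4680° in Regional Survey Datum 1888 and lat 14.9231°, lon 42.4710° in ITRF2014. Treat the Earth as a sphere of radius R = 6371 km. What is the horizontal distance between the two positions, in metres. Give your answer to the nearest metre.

Δφ = 14.9231° − 14.9263° = -0.0032°; Δλ = 42.4710° − 42.4680° = +0.0030°.
1° along a meridian = πR/180 = 111195 m.
ΔN = Δφ × 111195 = -355.8 m; ΔE = Δλ × 111195 × cos(14.9263°) = +0.0030 × 111195 × 0.966258 = 322.3 m.
Distance = √(ΔE² + ΔN²) = √(322.3² + (-355.8)²) = 480.1 m.

480 m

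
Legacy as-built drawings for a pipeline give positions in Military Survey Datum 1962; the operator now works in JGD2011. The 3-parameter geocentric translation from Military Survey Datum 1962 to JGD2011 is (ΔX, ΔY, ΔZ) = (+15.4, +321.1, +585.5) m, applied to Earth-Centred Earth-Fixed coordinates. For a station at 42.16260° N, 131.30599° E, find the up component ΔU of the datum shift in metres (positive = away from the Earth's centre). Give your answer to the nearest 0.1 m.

At φ = 42.16260°, λ = 131.30599°: sin φ = 0.671237, cos φ = 0.741243, sin λ = 0.751195, cos λ = -0.660080.
ΔU = cos φ cos λ·ΔX + cos φ sin λ·ΔY + sin φ·ΔZ = (0.741243)(-0.660080)(15.4) + (0.741243)(0.751195)(321.1) + (0.671237)(585.5) = 564.27 m.

ΔU = 564.3 m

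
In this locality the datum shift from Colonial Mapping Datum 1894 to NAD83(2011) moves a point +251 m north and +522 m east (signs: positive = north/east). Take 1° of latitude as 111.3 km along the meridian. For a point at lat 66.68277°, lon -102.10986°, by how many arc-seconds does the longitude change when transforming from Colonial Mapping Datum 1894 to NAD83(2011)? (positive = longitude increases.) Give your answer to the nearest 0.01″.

Δλ = 42.66″

At latitude 66.68277°, cos φ = 0.395822.
1° of longitude at this latitude = 111.3 × cos φ = 44.05 km, so Δλ = 522.0 / 44055.0 = 0.0118488° = 42.656″.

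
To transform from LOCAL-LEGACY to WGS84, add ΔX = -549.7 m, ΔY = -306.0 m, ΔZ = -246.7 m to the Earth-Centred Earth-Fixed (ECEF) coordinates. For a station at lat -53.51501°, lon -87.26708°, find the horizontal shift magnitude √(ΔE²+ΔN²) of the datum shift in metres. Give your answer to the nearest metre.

569 m

At φ = -53.51501°, λ = -87.26708°: sin φ = -0.804013, cos φ = 0.594612, sin λ = -0.998863, cos λ = 0.047680.
ΔE = −sin λ·ΔX + cos λ·ΔY = −(-0.998863)·(-549.7) + (0.047680)·(-306.0) = -563.66 m.
ΔN = −sin φ cos λ·ΔX − sin φ sin λ·ΔY + cos φ·ΔZ = −(-0.804013)(0.047680)(-549.7) − (-0.804013)(-0.998863)(-306.0) + (0.594612)(-246.7) = 77.98 m.
Horizontal magnitude = √(ΔE² + ΔN²) = √((-563.66)² + 77.98²) = 569.03 m.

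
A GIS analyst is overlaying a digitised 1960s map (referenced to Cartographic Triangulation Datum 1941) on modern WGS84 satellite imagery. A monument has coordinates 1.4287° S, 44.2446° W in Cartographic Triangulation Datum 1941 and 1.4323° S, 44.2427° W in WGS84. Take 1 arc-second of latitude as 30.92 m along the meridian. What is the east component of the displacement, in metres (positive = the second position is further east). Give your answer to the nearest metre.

Δφ = -1.4323° − -1.4287° = -0.0036°; Δλ = -44.2427° − -44.2446° = +0.0019°.
1° of latitude = 3600 × 30.92 = 111312 m.
ΔN = Δφ × 111312 = -400.7 m; ΔE = Δλ × 111312 × cos(-1.4287°) = +0.0019 × 111312 × 0.999689 = 211.4 m.

ΔE = 211 m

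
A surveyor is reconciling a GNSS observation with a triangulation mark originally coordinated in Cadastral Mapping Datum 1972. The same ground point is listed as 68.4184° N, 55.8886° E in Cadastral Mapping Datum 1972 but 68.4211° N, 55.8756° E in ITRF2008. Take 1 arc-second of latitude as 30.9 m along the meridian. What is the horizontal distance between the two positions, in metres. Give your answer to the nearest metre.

Δφ = 68.4211° − 68.4184° = +0.0027°; Δλ = 55.8756° − 55.8886° = -0.0130°.
1° of latitude = 3600 × 30.90 = 111240 m.
ΔN = Δφ × 111240 = 300.3 m; ΔE = Δλ × 111240 × cos(68.4184°) = -0.0130 × 111240 × 0.367826 = -531.9 m.
Distance = √(ΔE² + ΔN²) = √((-531.9)² + 300.3²) = 610.9 m.

611 m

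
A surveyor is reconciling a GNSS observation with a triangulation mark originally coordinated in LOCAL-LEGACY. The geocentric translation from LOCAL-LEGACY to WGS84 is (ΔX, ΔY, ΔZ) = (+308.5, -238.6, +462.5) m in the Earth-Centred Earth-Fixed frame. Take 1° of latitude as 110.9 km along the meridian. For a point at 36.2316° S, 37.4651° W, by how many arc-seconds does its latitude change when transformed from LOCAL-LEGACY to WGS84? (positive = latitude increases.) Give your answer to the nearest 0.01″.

sin φ = -0.591051, cos φ = 0.806634, sin λ = -0.608278, cos λ = 0.793724.
North component: ΔN = −sin φ cos λ·ΔX − sin φ sin λ·ΔY + cos φ·ΔZ = −(-0.591051)(0.793724)(308.5) − (-0.591051)(-0.608278)(-238.6) + (0.806634)(462.5) = 603.58 m.
1° of latitude spans 110900 m, so Δφ = 603.58 / 110900 × 3600 = 19.593″.

Δφ = 19.59″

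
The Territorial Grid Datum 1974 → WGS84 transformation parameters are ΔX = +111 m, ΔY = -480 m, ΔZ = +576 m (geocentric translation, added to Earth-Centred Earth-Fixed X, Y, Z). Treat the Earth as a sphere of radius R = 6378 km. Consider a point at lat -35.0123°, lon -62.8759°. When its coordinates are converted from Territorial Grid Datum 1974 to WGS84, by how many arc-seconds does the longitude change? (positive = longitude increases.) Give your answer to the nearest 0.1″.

Δλ = -4.7″

sin φ = -0.573752, cos φ = 0.819029, sin λ = -0.890021, cos λ = 0.455919.
East component: ΔE = −sin λ·ΔX + cos λ·ΔY = −(-0.890021)(111) + (0.455919)(-480) = -120.05 m.
1° of latitude spans πR/180 = 111317 m; at latitude φ, 1° of longitude spans that × cos φ = 91171.9 m, so Δλ = -120.05 / 91171.9 × 3600 = -4.740″.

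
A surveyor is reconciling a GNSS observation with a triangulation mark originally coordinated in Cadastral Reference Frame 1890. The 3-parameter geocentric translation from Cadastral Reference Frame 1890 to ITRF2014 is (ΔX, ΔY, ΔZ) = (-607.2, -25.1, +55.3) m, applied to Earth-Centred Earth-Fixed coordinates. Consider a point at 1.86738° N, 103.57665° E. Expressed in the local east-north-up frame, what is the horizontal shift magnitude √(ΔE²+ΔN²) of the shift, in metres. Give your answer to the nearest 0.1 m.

At φ = 1.86738°, λ = 103.57665°: sin φ = 0.032586, cos φ = 0.999469, sin λ = 0.972057, cos λ = -0.234746.
ΔE = −sin λ·ΔX + cos λ·ΔY = −(0.972057)·(-607.2) + (-0.234746)·(-25.1) = 596.12 m.
ΔN = −sin φ cos λ·ΔX − sin φ sin λ·ΔY + cos φ·ΔZ = −(0.032586)(-0.234746)(-607.2) − (0.032586)(0.972057)(-25.1) + (0.999469)(55.3) = 51.42 m.
Horizontal magnitude = √(ΔE² + ΔN²) = √(596.12² + 51.42²) = 598.34 m.

598.3 m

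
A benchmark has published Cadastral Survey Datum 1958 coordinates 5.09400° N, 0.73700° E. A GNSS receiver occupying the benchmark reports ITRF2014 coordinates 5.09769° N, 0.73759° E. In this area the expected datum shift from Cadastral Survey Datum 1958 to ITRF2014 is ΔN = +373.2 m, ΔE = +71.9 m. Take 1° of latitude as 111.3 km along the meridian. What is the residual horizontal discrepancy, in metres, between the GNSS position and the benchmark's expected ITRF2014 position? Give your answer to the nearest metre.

Observed coordinate differences: Δφ = +0.00369°, Δλ = +0.00059°.
Converting to metres (1° lat = 111300 m, cos φ = 0.996050): observed ΔN = 410.7 m, observed ΔE = 65.4 m.
Subtracting the expected shift leaves a residual of 410.7 − (373.2) = 37.5 m north and 65.4 − (71.9) = -6.5 m east.
Residual distance = √(37.5² + (-6.5)²) = 38.1 m.

38 m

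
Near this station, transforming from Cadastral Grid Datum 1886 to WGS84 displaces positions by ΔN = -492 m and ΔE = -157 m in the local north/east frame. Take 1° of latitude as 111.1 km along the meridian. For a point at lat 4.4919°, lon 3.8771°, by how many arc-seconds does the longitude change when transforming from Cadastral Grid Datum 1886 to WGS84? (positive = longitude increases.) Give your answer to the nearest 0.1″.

Δλ = -5.1″

At latitude 4.4919°, cos φ = 0.996928.
1° of longitude at this latitude = 111.1 × cos φ = 110.76 km, so Δλ = -157.0 / 110758.7 = -0.0014175° = -5.103″.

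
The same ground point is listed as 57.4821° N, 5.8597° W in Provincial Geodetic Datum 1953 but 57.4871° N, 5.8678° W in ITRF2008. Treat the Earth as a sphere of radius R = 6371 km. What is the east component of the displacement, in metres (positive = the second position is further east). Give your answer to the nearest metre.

ΔE = -484 m

Δφ = 57.4871° − 57.4821° = +0.0050°; Δλ = -5.8678° − -5.8597° = -0.0081°.
1° along a meridian = πR/180 = 111195 m.
ΔN = Δφ × 111195 = 556.0 m; ΔE = Δλ × 111195 × cos(57.4821°) = -0.0081 × 111195 × 0.537563 = -484.2 m.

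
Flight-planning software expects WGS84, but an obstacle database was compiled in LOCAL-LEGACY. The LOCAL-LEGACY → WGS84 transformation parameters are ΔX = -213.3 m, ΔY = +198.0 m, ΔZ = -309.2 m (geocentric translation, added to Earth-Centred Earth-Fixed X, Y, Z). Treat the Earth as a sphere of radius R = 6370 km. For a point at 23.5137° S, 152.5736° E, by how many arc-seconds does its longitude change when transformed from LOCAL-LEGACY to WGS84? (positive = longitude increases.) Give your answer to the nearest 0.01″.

Δλ = -2.74″

sin φ = -0.398968, cos φ = 0.916965, sin λ = 0.460609, cos λ = -0.887603.
East component: ΔE = −sin λ·ΔX + cos λ·ΔY = −(0.460609)(-213.3) + (-0.887603)(198.0) = -77.50 m.
1° of latitude spans πR/180 = 111177 m; at latitude φ, 1° of longitude spans that × cos φ = 101945.8 m, so Δλ = -77.50 / 101945.8 × 3600 = -2.737″.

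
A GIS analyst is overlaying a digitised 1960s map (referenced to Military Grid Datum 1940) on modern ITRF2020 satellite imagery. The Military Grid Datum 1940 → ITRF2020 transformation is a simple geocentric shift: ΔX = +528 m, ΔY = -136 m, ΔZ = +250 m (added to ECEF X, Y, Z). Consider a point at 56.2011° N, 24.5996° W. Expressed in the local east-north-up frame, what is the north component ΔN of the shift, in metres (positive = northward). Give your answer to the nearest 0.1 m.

ΔN = -306.9 m

The local north axis is (−sin φ cos λ, −sin φ sin λ, cos φ), giving ΔN = -398.943 − 47.045 + 139.070 = -306.92 m.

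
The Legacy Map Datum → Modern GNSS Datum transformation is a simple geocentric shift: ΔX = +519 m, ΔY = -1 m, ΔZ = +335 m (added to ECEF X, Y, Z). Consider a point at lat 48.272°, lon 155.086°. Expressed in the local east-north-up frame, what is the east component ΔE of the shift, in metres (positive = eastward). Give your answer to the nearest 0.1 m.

The local east axis at (φ, λ) is (−sin λ, cos λ, 0), so ΔE = −sin(155.086°)·519 + cos(155.086°)·(-1) = -217.73 m.

ΔE = -217.7 m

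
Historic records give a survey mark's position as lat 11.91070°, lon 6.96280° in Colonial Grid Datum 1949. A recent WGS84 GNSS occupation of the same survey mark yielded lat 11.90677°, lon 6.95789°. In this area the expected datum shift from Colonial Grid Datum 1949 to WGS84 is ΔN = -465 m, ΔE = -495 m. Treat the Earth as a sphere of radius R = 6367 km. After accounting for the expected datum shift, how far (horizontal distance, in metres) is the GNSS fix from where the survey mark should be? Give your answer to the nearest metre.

Observed coordinate differences: Δφ = -0.00393°, Δλ = -0.00491°.
Converting to metres (1° lat = 111125 m, cos φ = 0.978470): observed ΔN = -436.7 m, observed ΔE = -533.9 m.
Subtracting the expected shift leaves a residual of -436.7 − (-465) = 28.3 m north and -533.9 − (-495) = -38.9 m east.
Residual distance = √(28.3² + (-38.9)²) = 48.1 m.

48 m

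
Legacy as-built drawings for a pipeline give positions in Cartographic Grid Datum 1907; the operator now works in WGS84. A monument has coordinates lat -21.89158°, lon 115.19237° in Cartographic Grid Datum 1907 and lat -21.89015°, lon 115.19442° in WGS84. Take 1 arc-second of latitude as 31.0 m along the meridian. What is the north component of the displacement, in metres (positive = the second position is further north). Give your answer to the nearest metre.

ΔN = 160 m

Δφ = -21.89015° − -21.89158° = +0.00143°; Δλ = 115.19442° − 115.19237° = +0.00205°.
1° of latitude = 3600 × 31.00 = 111600 m.
ΔN = Δφ × 111600 = 159.6 m; ΔE = Δλ × 111600 × cos(-21.89158°) = +0.00205 × 111600 × 0.927891 = 212.3 m.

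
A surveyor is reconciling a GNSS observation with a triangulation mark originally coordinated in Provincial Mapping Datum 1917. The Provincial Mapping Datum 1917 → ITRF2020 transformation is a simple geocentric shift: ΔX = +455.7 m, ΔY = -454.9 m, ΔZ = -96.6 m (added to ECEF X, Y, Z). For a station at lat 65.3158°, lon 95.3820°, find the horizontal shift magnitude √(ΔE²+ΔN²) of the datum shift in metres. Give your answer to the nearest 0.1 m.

580.6 m

The local east axis at (φ, λ) is (−sin λ, cos λ, 0), so ΔE = −sin(95.3820°)·455.7 + cos(95.3820°)·(-454.9) = -411.02 m.
The local north axis is (−sin φ cos λ, −sin φ sin λ, cos φ), giving ΔN = 38.837 + 411.511 − 40.342 = 410.01 m.
Horizontal magnitude = √(ΔE² + ΔN²) = √((-411.02)² + 410.01²) = 580.56 m.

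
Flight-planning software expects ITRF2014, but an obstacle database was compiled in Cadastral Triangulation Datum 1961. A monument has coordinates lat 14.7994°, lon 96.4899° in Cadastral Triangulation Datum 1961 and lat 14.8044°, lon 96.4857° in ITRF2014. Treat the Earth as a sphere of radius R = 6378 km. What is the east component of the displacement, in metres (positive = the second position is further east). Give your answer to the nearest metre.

ΔE = -452 m

Δφ = 14.8044° − 14.7994° = +0.0050°; Δλ = 96.4857° − 96.4899° = -0.0042°.
1° along a meridian = πR/180 = 111317 m.
ΔN = Δφ × 111317 = 556.6 m; ΔE = Δλ × 111317 × cos(14.7994°) = -0.0042 × 111317 × 0.966826 = -452.0 m.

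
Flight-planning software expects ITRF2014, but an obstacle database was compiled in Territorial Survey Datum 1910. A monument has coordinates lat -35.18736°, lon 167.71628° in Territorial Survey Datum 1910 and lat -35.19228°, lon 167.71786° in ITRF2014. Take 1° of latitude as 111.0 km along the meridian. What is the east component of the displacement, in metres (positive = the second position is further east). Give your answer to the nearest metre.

Δφ = -35.19228° − -35.18736° = -0.00492°; Δλ = 167.71786° − 167.71628° = +0.00158°.
ΔN = Δφ × 111000 = -546.1 m; ΔE = Δλ × 111000 × cos(-35.18736°) = +0.00158 × 111000 × 0.817272 = 143.3 m.

ΔE = 143 m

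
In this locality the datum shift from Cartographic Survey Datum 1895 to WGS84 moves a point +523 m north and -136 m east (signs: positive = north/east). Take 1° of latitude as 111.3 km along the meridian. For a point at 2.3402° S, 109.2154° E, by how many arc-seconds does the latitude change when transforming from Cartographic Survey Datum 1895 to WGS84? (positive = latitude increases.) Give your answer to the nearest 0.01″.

1° of latitude = 111.3 km, so Δφ = 523.0 / 111300 = 0.0046990° = 16.916″.

Δφ = 16.92″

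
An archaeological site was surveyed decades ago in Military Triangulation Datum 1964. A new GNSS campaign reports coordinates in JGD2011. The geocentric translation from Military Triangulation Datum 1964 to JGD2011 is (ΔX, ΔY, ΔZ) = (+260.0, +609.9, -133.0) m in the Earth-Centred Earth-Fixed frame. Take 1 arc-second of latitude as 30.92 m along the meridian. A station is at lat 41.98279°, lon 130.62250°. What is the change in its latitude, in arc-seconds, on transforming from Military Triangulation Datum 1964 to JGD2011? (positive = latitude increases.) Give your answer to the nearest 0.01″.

Δφ = -9.55″

sin φ = 0.668907, cos φ = 0.743346, sin λ = 0.759016, cos λ = -0.651072.
North component: ΔN = −sin φ cos λ·ΔX − sin φ sin λ·ΔY + cos φ·ΔZ = −(0.668907)(-0.651072)(260.0) − (0.668907)(0.759016)(609.9) + (0.743346)(-133.0) = -295.29 m.
1° of latitude spans 3600 × 30.92 = 111312 m, so Δφ = -295.29 / 111312 × 3600 = -9.550″.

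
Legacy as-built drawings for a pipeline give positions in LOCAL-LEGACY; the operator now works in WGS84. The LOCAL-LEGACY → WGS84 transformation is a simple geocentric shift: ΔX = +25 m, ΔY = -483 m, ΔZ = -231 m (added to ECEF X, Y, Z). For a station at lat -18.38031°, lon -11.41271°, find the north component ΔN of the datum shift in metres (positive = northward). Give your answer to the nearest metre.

ΔN = -181 m

The local north axis is (−sin φ cos λ, −sin φ sin λ, cos φ), giving ΔN = 7.727 + 30.137 − 219.215 = -181.35 m.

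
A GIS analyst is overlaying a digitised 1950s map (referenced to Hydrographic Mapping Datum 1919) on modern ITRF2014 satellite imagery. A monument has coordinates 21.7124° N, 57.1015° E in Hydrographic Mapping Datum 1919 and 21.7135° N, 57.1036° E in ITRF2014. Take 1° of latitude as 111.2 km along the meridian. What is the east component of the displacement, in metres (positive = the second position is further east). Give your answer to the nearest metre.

Δφ = 21.7135° − 21.7124° = +0.0011°; Δλ = 57.1036° − 57.1015° = +0.0021°.
ΔN = Δφ × 111200 = 122.3 m; ΔE = Δλ × 111200 × cos(21.7124°) = +0.0021 × 111200 × 0.929053 = 217.0 m.

ΔE = 217 m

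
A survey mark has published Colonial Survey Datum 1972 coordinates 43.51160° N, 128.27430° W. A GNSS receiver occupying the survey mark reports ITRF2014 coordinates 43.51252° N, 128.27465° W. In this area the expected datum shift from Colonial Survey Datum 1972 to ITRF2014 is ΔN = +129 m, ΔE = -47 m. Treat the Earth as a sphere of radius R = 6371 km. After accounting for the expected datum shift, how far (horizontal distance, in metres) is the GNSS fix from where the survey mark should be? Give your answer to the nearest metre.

33 m

Observed coordinate differences: Δφ = +0.00092°, Δλ = -0.00035°.
Converting to metres (1° lat = 111195 m, cos φ = 0.725235): observed ΔN = 102.3 m, observed ΔE = -28.2 m.
Subtracting the expected shift leaves a residual of 102.3 − (129) = -26.7 m north and -28.2 − (-47) = 18.8 m east.
Residual distance = √((-26.7)² + 18.8²) = 32.6 m.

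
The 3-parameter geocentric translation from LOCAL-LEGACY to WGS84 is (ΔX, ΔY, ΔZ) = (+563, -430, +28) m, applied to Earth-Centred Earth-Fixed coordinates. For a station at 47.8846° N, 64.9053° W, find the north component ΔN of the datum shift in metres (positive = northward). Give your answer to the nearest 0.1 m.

The local north axis is (−sin φ cos λ, −sin φ sin λ, cos φ), giving ΔN = -177.124 − 288.864 + 18.778 = -447.21 m.

ΔN = -447.2 m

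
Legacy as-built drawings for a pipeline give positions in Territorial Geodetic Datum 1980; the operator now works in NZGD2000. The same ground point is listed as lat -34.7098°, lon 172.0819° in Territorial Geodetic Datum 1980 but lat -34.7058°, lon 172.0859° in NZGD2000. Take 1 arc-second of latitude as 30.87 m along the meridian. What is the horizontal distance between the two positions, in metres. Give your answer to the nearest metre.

Δφ = -34.7058° − -34.7098° = +0.0040°; Δλ = 172.0859° − 172.0819° = +0.0040°.
1° of latitude = 3600 × 30.87 = 111132 m.
ΔN = Δφ × 111132 = 444.5 m; ΔE = Δλ × 111132 × cos(-34.7098°) = +0.0040 × 111132 × 0.822047 = 365.4 m.
Distance = √(ΔE² + ΔN²) = √(365.4² + 444.5²) = 575.4 m.

575 m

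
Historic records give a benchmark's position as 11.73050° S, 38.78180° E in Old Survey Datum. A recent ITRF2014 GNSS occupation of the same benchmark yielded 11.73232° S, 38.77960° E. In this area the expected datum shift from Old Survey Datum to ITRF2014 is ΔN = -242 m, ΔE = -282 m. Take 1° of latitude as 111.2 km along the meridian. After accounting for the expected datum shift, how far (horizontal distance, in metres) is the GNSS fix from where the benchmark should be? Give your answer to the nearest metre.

58 m

Observed coordinate differences: Δφ = -0.00182°, Δλ = -0.00220°.
Converting to metres (1° lat = 111200 m, cos φ = 0.979115): observed ΔN = -202.4 m, observed ΔE = -239.5 m.
Subtracting the expected shift leaves a residual of -202.4 − (-242) = 39.6 m north and -239.5 − (-282) = 42.5 m east.
Residual distance = √(39.6² + 42.5²) = 58.1 m.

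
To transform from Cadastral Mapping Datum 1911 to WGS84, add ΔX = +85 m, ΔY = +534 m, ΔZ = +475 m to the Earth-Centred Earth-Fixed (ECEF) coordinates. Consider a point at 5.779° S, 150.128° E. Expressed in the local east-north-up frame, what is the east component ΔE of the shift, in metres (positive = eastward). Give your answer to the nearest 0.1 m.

ΔE = -505.4 m

At φ = -5.779°, λ = 150.128°: sin φ = -0.100692, cos φ = 0.994918, sin λ = 0.498064, cos λ = -0.867140.
ΔE = −sin λ·ΔX + cos λ·ΔY = −(0.498064)·(85) + (-0.867140)·(534) = -505.39 m.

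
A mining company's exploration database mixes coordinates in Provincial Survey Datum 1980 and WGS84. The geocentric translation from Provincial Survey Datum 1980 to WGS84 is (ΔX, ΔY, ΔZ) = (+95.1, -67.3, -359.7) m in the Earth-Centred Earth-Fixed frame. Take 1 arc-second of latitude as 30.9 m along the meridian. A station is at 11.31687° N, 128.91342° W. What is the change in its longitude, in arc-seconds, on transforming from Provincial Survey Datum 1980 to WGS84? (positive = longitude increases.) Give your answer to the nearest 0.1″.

sin φ = 0.196235, cos φ = 0.980557, sin λ = -0.778096, cos λ = -0.628145.
East component: ΔE = −sin λ·ΔX + cos λ·ΔY = −(-0.778096)(95.1) + (-0.628145)(-67.3) = 116.27 m.
1° of latitude spans 3600 × 30.90 = 111240 m; at latitude φ, 1° of longitude spans that × cos φ = 109077.2 m, so Δλ = 116.27 / 109077.2 × 3600 = 3.837″.

Δλ = 3.8″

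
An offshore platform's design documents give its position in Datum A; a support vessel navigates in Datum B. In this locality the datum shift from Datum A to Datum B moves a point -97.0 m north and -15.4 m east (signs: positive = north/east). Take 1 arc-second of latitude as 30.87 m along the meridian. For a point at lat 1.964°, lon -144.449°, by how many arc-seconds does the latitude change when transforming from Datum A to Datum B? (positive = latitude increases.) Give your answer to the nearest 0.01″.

1″ of latitude = 30.87 m, so Δφ = -97.0 / 30.87 = -3.142″.

Δφ = -3.14″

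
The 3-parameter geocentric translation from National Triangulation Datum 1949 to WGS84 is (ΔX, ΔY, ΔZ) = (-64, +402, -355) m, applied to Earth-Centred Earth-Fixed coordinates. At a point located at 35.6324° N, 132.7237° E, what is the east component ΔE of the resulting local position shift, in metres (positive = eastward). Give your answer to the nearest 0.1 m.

At φ = 35.6324°, λ = 132.7237°: sin φ = 0.582583, cos φ = 0.812771, sin λ = 0.734634, cos λ = -0.678464.
ΔE = −sin λ·ΔX + cos λ·ΔY = −(0.734634)·(-64) + (-0.678464)·(402) = -225.73 m.

ΔE = -225.7 m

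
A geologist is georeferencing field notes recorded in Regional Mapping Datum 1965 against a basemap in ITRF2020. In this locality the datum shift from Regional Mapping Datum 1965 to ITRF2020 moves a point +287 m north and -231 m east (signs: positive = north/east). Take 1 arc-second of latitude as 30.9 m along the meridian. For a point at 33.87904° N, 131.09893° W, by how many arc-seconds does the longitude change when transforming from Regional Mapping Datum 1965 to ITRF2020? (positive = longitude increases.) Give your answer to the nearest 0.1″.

At latitude 33.87904°, cos φ = 0.830216.
1″ of longitude at this latitude = 30.90 × cos φ = 25.6537 m, so Δλ = -231.0 / 25.6537 = -9.005″.

Δλ = -9.0″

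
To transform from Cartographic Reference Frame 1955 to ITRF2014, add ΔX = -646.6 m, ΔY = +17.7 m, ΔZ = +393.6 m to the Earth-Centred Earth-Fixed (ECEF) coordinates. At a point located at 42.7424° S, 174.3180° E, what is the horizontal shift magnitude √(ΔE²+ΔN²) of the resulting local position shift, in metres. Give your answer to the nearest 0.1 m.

728.4 m

At φ = -42.7424°, λ = 174.3180°: sin φ = -0.678703, cos φ = 0.734413, sin λ = 0.099007, cos λ = -0.995087.
ΔE = −sin λ·ΔX + cos λ·ΔY = −(0.099007)·(-646.6) + (-0.995087)·(17.7) = 46.40 m.
ΔN = −sin φ cos λ·ΔX − sin φ sin λ·ΔY + cos φ·ΔZ = −(-0.678703)(-0.995087)(-646.6) − (-0.678703)(0.099007)(17.7) + (0.734413)(393.6) = 726.95 m.
Horizontal magnitude = √(ΔE² + ΔN²) = √(46.40² + 726.95²) = 728.43 m.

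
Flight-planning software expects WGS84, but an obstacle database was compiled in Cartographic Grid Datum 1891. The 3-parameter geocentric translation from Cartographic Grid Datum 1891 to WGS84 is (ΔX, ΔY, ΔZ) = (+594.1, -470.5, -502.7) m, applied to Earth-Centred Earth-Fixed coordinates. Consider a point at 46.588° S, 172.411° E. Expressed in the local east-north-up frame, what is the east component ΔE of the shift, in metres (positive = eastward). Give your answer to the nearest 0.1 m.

The local east axis at (φ, λ) is (−sin λ, cos λ, 0), so ΔE = −sin(172.411°)·594.1 + cos(172.411°)·(-470.5) = 387.92 m.

ΔE = 387.9 m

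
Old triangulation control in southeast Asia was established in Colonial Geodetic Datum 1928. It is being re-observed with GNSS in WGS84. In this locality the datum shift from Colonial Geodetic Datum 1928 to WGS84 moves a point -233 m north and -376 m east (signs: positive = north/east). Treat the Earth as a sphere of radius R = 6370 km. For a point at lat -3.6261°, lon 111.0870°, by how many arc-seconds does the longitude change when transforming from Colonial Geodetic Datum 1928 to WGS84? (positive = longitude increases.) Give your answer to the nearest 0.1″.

At latitude -3.6261°, cos φ = 0.997998.
One radian of longitude at latitude φ spans R cos φ, so Δλ = ΔE / (R cos φ) = -376.0 / (6370000 × 0.997998) = -5.9145e-05 rad = -12.200″.

Δλ = -12.2″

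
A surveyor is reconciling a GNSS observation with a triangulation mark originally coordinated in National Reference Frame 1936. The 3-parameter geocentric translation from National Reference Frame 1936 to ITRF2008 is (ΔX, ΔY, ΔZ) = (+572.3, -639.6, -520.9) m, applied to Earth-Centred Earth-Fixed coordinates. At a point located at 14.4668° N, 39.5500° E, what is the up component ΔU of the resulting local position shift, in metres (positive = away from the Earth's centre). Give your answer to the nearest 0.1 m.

ΔU = -97.2 m

The local up (radial) axis is (cos φ cos λ, cos φ sin λ, sin φ), giving ΔU = 427.291 − 394.353 − 130.131 = -97.19 m.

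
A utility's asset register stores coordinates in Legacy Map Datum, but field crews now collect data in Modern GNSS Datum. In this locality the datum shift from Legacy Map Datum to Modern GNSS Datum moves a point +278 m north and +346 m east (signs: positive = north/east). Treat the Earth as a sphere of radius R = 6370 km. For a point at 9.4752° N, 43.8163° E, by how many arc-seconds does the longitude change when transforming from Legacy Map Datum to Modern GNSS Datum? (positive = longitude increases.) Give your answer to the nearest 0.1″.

Δλ = 11.4″

At latitude 9.4752°, cos φ = 0.986357.
One radian of longitude at latitude φ spans R cos φ, so Δλ = ΔE / (R cos φ) = 346.0 / (6370000 × 0.986357) = 5.5068e-05 rad = 11.359″.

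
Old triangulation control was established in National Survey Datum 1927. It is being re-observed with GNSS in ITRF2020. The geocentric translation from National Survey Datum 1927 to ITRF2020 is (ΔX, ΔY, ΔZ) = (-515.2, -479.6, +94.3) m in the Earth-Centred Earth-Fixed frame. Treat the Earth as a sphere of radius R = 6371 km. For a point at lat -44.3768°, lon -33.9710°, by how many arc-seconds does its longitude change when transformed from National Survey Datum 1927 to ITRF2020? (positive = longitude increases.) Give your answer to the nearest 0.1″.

Δλ = -31.1″

sin φ = -0.699374, cos φ = 0.714756, sin λ = -0.558773, cos λ = 0.829320.
East component: ΔE = −sin λ·ΔX + cos λ·ΔY = −(-0.558773)(-515.2) + (0.829320)(-479.6) = -685.62 m.
1° of latitude spans πR/180 = 111195 m; at latitude φ, 1° of longitude spans that × cos φ = 79477.2 m, so Δλ = -685.62 / 79477.2 × 3600 = -31.056″.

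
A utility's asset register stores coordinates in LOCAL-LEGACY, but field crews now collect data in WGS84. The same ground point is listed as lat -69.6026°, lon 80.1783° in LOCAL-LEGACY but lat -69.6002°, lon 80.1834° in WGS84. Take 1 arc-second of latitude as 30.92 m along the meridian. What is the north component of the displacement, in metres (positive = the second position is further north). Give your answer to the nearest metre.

Δφ = -69.6002° − -69.6026° = +0.0024°; Δλ = 80.1834° − 80.1783° = +0.0051°.
1° of latitude = 3600 × 30.92 = 111312 m.
ΔN = Δφ × 111312 = 267.1 m; ΔE = Δλ × 111312 × cos(-69.6026°) = +0.0051 × 111312 × 0.348530 = 197.9 m.

ΔN = 267 m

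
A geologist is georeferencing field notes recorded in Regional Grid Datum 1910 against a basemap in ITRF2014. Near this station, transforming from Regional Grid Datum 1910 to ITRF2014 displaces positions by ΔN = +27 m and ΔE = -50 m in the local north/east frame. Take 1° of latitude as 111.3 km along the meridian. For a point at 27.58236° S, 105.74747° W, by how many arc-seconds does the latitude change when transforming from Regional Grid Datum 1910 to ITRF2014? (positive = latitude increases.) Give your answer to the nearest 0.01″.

Δφ = 0.87″

1° of latitude = 111.3 km, so Δφ = 27.0 / 111300 = 0.0002426° = 0.873″.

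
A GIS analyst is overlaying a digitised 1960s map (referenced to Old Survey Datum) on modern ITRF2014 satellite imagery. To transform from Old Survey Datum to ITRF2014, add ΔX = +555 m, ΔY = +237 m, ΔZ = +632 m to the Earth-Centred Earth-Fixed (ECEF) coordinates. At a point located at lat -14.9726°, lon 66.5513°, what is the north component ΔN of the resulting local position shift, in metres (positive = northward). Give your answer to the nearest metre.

ΔN = 724 m

At φ = -14.9726°, λ = 66.5513°: sin φ = -0.258357, cos φ = 0.966049, sin λ = 0.917417, cos λ = 0.397928.
ΔN = −sin φ cos λ·ΔX − sin φ sin λ·ΔY + cos φ·ΔZ = −(-0.258357)(0.397928)(555) − (-0.258357)(0.917417)(237) + (0.966049)(632) = 723.78 m.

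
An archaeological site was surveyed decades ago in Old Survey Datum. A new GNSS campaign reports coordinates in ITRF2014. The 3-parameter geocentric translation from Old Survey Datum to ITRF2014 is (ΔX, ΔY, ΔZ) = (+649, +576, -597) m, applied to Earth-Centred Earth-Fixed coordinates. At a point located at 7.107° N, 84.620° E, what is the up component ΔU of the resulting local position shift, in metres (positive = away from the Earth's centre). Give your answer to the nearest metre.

ΔU = 556 m

The local up (radial) axis is (cos φ cos λ, cos φ sin λ, sin φ), giving ΔU = 60.383 + 569.057 − 73.862 = 555.58 m.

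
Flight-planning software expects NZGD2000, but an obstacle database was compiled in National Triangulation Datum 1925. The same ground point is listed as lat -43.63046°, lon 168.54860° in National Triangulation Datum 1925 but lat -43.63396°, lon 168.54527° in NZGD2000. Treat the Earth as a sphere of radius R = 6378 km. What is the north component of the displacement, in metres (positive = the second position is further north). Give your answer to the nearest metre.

Δφ = -43.63396° − -43.63046° = -0.00350°; Δλ = 168.54527° − 168.54860° = -0.00333°.
1° along a meridian = πR/180 = 111317 m.
ΔN = Δφ × 111317 = -389.6 m; ΔE = Δλ × 111317 × cos(-43.63046°) = -0.00333 × 111317 × 0.723805 = -268.3 m.

ΔN = -390 m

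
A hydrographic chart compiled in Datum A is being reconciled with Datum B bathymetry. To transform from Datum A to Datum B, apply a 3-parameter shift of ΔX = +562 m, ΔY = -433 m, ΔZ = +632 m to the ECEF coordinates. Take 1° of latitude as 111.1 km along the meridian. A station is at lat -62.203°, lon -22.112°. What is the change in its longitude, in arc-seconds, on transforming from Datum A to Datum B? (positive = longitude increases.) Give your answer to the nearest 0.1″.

sin φ = -0.884605, cos φ = 0.466340, sin λ = -0.376418, cos λ = 0.926450.
East component: ΔE = −sin λ·ΔX + cos λ·ΔY = −(-0.376418)(562) + (0.926450)(-433) = -189.61 m.
1° of latitude spans 111100 m; at latitude φ, 1° of longitude spans that × cos φ = 51810.4 m, so Δλ = -189.61 / 51810.4 × 3600 = -13.175″.

Δλ = -13.2″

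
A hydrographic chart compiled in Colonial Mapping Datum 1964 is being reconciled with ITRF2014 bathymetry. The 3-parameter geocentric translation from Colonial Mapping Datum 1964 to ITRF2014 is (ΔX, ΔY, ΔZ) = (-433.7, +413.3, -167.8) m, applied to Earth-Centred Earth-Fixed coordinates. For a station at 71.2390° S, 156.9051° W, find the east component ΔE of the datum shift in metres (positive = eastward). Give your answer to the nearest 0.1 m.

ΔE = -550.3 m

The local east axis at (φ, λ) is (−sin λ, cos λ, 0), so ΔE = −sin(-156.9051°)·(-433.7) + cos(-156.9051°)·413.3 = -550.30 m.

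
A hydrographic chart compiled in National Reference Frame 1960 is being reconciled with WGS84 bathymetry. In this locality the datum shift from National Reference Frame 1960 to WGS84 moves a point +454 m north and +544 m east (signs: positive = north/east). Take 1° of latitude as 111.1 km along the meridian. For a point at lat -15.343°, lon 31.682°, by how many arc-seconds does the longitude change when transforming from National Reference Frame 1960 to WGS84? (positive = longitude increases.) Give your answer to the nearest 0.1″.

Δλ = 18.3″

At latitude -15.343°, cos φ = 0.964359.
1° of longitude at this latitude = 111.1 × cos φ = 107.14 km, so Δλ = 544.0 / 107140.3 = 0.0050775° = 18.279″.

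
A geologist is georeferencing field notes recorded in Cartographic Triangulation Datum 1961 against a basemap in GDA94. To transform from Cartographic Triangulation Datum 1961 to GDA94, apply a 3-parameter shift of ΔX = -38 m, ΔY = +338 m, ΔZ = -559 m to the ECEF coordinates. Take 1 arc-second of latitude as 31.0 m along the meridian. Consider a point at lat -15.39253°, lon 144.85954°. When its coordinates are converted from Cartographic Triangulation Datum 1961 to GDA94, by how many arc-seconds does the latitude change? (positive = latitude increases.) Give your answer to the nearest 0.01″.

Δφ = -15.45″

sin φ = -0.265430, cos φ = 0.964130, sin λ = 0.575583, cos λ = -0.817743.
North component: ΔN = −sin φ cos λ·ΔX − sin φ sin λ·ΔY + cos φ·ΔZ = −(-0.265430)(-0.817743)(-38) − (-0.265430)(0.575583)(338) + (0.964130)(-559) = -479.06 m.
1° of latitude spans 3600 × 31.00 = 111600 m, so Δφ = -479.06 / 111600 × 3600 = -15.454″.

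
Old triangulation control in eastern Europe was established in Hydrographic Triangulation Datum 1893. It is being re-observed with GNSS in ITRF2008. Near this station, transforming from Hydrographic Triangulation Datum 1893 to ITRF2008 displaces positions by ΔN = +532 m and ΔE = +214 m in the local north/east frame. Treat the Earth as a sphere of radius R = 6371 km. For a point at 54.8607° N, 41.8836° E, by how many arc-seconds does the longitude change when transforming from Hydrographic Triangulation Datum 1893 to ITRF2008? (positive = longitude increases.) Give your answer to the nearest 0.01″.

At latitude 54.8607°, cos φ = 0.575566.
One radian of longitude at latitude φ spans R cos φ, so Δλ = ΔE / (R cos φ) = 214.0 / (6371000 × 0.575566) = 5.8359e-05 rad = 12.037″.

Δλ = 12.04″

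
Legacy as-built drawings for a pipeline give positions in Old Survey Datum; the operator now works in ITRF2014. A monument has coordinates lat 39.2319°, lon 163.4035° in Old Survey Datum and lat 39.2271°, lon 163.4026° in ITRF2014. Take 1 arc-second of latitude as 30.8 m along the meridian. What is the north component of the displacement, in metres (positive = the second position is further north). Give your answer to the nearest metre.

ΔN = -532 m

Δφ = 39.2271° − 39.2319° = -0.0048°; Δλ = 163.4026° − 163.4035° = -0.0009°.
1° of latitude = 3600 × 30.80 = 110880 m.
ΔN = Δφ × 110880 = -532.2 m; ΔE = Δλ × 110880 × cos(39.2319°) = -0.0009 × 110880 × 0.774592 = -77.3 m.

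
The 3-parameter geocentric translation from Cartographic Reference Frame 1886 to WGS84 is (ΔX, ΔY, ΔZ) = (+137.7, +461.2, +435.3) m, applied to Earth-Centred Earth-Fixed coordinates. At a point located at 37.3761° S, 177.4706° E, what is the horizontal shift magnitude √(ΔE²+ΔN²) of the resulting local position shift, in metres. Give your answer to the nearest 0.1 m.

541.7 m

At φ = -37.3761°, λ = 177.4706°: sin φ = -0.607044, cos φ = 0.794668, sin λ = 0.044132, cos λ = -0.999026.
ΔE = −sin λ·ΔX + cos λ·ΔY = −(0.044132)·(137.7) + (-0.999026)·(461.2) = -466.83 m.
ΔN = −sin φ cos λ·ΔX − sin φ sin λ·ΔY + cos φ·ΔZ = −(-0.607044)(-0.999026)(137.7) − (-0.607044)(0.044132)(461.2) + (0.794668)(435.3) = 274.77 m.
Horizontal magnitude = √(ΔE² + ΔN²) = √((-466.83)² + 274.77²) = 541.69 m.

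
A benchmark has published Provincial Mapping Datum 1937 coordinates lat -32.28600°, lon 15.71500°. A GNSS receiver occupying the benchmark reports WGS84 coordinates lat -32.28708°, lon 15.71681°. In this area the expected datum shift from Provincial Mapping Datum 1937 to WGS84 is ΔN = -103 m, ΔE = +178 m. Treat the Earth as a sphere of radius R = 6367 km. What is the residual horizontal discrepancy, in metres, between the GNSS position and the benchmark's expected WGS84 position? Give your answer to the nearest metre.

19 m

Observed coordinate differences: Δφ = -0.00108°, Δλ = +0.00181°.
Converting to metres (1° lat = 111125 m, cos φ = 0.845392): observed ΔN = -120.0 m, observed ΔE = 170.0 m.
Subtracting the expected shift leaves a residual of -120.0 − (-103) = -17.0 m north and 170.0 − (178) = -8.0 m east.
Residual distance = √((-17.0)² + (-8.0)²) = 18.8 m.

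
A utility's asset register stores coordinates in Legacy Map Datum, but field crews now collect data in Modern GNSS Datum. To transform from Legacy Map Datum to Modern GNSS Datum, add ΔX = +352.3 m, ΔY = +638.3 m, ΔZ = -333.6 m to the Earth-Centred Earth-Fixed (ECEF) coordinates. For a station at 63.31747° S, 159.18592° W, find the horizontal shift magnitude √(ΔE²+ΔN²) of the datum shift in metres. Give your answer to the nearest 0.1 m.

At φ = -63.31747°, λ = -159.18592°: sin φ = -0.893508, cos φ = 0.449047, sin λ = -0.355337, cos λ = -0.934738.
ΔE = −sin λ·ΔX + cos λ·ΔY = −(-0.355337)·(352.3) + (-0.934738)·(638.3) = -471.46 m.
ΔN = −sin φ cos λ·ΔX − sin φ sin λ·ΔY + cos φ·ΔZ = −(-0.893508)(-0.934738)(352.3) − (-0.893508)(-0.355337)(638.3) + (0.449047)(-333.6) = -646.70 m.
Horizontal magnitude = √(ΔE² + ΔN²) = √((-471.46)² + (-646.70)²) = 800.31 m.

800.3 m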